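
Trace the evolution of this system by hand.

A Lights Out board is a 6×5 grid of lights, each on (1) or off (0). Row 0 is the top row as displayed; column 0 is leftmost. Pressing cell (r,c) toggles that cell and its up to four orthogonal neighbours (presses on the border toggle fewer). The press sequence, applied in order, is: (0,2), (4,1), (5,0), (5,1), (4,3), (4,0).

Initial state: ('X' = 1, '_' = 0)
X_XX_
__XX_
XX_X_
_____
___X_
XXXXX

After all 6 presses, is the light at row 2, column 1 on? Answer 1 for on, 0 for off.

step 0: X_XX_
__XX_
XX_X_
_____
___X_
XXXXX
step 1: XX___
___X_
XX_X_
_____
___X_
XXXXX
step 2: XX___
___X_
XX_X_
_X___
XXXX_
X_XXX
step 3: XX___
___X_
XX_X_
_X___
_XXX_
_XXXX
step 4: XX___
___X_
XX_X_
_X___
__XX_
X__XX
step 5: XX___
___X_
XX_X_
_X_X_
____X
X___X
step 6: XX___
___X_
XX_X_
XX_X_
XX__X
____X

1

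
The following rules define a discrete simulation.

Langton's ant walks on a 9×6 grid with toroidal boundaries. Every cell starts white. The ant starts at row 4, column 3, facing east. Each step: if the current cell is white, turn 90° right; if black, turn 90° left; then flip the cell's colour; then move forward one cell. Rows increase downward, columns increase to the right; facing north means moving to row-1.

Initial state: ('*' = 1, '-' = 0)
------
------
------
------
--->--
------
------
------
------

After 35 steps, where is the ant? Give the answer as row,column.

gen 0: ------
------
------
------
--->--
------
------
------
------
gen 1: ------
------
------
------
---*--
---v--
------
------
------
gen 2: ------
------
------
------
---*--
--<*--
------
------
------
gen 3: ------
------
------
------
--^*--
--**--
------
------
------
gen 4: ------
------
------
------
--*>--
--**--
------
------
------
gen 5: ------
------
------
---^--
--*---
--**--
------
------
------
gen 6: ------
------
------
---*>-
--*---
--**--
------
------
------
gen 7: ------
------
------
---**-
--*-v-
--**--
------
------
------
gen 8: ------
------
------
---**-
--*<*-
--**--
------
------
------
gen 9: ------
------
------
---^*-
--***-
--**--
------
------
------
gen 10: ------
------
------
--<-*-
--***-
--**--
------
------
------
gen 11: ------
------
--^---
--*-*-
--***-
--**--
------
------
------
gen 12: ------
------
--*>--
--*-*-
--***-
--**--
------
------
------
gen 13: ------
------
--**--
--*v*-
--***-
--**--
------
------
------
gen 14: ------
------
--**--
--<**-
--***-
--**--
------
------
------
gen 15: ------
------
--**--
---**-
--v**-
--**--
------
------
------
gen 16: ------
------
--**--
---**-
--->*-
--**--
------
------
------
gen 17: ------
------
--**--
---^*-
----*-
--**--
------
------
------
gen 18: ------
------
--**--
--<-*-
----*-
--**--
------
------
------
gen 19: ------
------
--^*--
--*-*-
----*-
--**--
------
------
------
gen 20: ------
------
-<-*--
--*-*-
----*-
--**--
------
------
------
gen 21: ------
-^----
-*-*--
--*-*-
----*-
--**--
------
------
------
gen 22: ------
-*>---
-*-*--
--*-*-
----*-
--**--
------
------
------
gen 23: ------
-**---
-*v*--
--*-*-
----*-
--**--
------
------
------
gen 24: ------
-**---
-<**--
--*-*-
----*-
--**--
------
------
------
gen 25: ------
-**---
--**--
-v*-*-
----*-
--**--
------
------
------
gen 26: ------
-**---
--**--
<**-*-
----*-
--**--
------
------
------
gen 27: ------
-**---
^-**--
***-*-
----*-
--**--
------
------
------
gen 28: ------
-**---
*>**--
***-*-
----*-
--**--
------
------
------
gen 29: ------
-**---
****--
*v*-*-
----*-
--**--
------
------
------
gen 30: ------
-**---
****--
*->-*-
----*-
--**--
------
------
------
gen 31: ------
-**---
**^*--
*---*-
----*-
--**--
------
------
------
gen 32: ------
-**---
*<-*--
*---*-
----*-
--**--
------
------
------
gen 33: ------
-**---
*--*--
*v--*-
----*-
--**--
------
------
------
gen 34: ------
-**---
*--*--
<*--*-
----*-
--**--
------
------
------
gen 35: ------
-**---
*--*--
-*--*-
v---*-
--**--
------
------
------

4,0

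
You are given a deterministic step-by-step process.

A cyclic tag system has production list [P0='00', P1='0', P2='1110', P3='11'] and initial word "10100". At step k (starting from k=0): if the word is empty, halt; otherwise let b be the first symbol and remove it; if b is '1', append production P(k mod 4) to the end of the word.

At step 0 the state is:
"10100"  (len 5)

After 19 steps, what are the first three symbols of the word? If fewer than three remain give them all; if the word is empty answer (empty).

t=0: "10100"  (len 5)
t=1: "010000"  (len 6)
t=2: "10000"  (len 5)
t=3: "00001110"  (len 8)
t=4: "0001110"  (len 7)
t=5: "001110"  (len 6)
t=6: "01110"  (len 5)
t=7: "1110"  (len 4)
t=8: "11011"  (len 5)
t=9: "101100"  (len 6)
t=10: "011000"  (len 6)
t=11: "11000"  (len 5)
t=12: "100011"  (len 6)
t=13: "0001100"  (len 7)
t=14: "001100"  (len 6)
t=15: "01100"  (len 5)
t=16: "1100"  (len 4)
t=17: "10000"  (len 5)
t=18: "00000"  (len 5)
t=19: "0000"  (len 4)

000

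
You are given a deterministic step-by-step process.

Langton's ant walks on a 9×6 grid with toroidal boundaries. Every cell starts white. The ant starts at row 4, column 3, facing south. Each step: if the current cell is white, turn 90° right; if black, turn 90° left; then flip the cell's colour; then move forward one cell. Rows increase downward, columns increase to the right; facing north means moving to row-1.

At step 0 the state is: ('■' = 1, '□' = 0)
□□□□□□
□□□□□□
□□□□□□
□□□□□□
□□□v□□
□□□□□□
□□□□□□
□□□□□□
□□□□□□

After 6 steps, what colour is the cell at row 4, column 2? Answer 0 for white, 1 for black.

k=0  □□□□□□
□□□□□□
□□□□□□
□□□□□□
□□□v□□
□□□□□□
□□□□□□
□□□□□□
□□□□□□
k=1  □□□□□□
□□□□□□
□□□□□□
□□□□□□
□□<■□□
□□□□□□
□□□□□□
□□□□□□
□□□□□□
k=2  □□□□□□
□□□□□□
□□□□□□
□□^□□□
□□■■□□
□□□□□□
□□□□□□
□□□□□□
□□□□□□
k=3  □□□□□□
□□□□□□
□□□□□□
□□■>□□
□□■■□□
□□□□□□
□□□□□□
□□□□□□
□□□□□□
k=4  □□□□□□
□□□□□□
□□□□□□
□□■■□□
□□■v□□
□□□□□□
□□□□□□
□□□□□□
□□□□□□
k=5  □□□□□□
□□□□□□
□□□□□□
□□■■□□
□□■□>□
□□□□□□
□□□□□□
□□□□□□
□□□□□□
k=6  □□□□□□
□□□□□□
□□□□□□
□□■■□□
□□■□■□
□□□□v□
□□□□□□
□□□□□□
□□□□□□

1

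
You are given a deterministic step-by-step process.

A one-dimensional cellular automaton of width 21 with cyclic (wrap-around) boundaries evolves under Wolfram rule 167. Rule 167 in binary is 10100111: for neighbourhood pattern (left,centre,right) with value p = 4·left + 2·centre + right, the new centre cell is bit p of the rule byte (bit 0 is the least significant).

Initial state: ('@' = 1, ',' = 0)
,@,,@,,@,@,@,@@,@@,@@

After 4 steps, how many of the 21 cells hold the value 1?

10

gen 0: ,@,,@,,@,@,@,@@,@@,@@
gen 1: @@,@@,@@@@@@@,,@,,@,,
gen 2: ,,@,,@,@@@@@,,@@,@@,@
gen 3: ,@@,@@@,@@@,,@,,@,,@@
gen 4: @,,@,@,@,@,,@@,@@,@,,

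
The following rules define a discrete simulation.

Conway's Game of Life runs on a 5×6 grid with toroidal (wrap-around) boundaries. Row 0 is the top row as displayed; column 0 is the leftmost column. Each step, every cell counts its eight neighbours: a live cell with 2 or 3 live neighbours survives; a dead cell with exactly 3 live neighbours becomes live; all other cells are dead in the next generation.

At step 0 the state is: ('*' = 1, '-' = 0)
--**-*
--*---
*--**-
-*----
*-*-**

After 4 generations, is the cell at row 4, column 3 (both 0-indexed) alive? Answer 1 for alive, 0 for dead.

1

gen 0: --**-*
--*---
*--**-
-*----
*-*-**
gen 1: *-*--*
-**--*
-***--
-**---
*-*-**
gen 2: --*---
----**
---*--
----**
--*-*-
gen 3: ----**
---**-
---*--
----**
----**
gen 4: ------
---*-*
---*-*
---*-*
*--*--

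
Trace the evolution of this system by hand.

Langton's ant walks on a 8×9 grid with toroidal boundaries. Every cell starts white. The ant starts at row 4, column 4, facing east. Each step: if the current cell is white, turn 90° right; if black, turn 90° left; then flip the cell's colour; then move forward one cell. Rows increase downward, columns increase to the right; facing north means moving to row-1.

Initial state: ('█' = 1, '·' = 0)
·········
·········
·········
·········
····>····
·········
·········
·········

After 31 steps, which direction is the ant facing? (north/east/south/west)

0) ·········
·········
·········
·········
····>····
·········
·········
·········
1) ·········
·········
·········
·········
····█····
····v····
·········
·········
2) ·········
·········
·········
·········
····█····
···<█····
·········
·········
3) ·········
·········
·········
·········
···^█····
···██····
·········
·········
4) ·········
·········
·········
·········
···█>····
···██····
·········
·········
5) ·········
·········
·········
····^····
···█·····
···██····
·········
·········
6) ·········
·········
·········
····█>···
···█·····
···██····
·········
·········
7) ·········
·········
·········
····██···
···█·v···
···██····
·········
·········
8) ·········
·········
·········
····██···
···█<█···
···██····
·········
·········
9) ·········
·········
·········
····^█···
···███···
···██····
·········
·········
10) ·········
·········
·········
···<·█···
···███···
···██····
·········
·········
11) ·········
·········
···^·····
···█·█···
···███···
···██····
·········
·········
12) ·········
·········
···█>····
···█·█···
···███···
···██····
·········
·········
13) ·········
·········
···██····
···█v█···
···███···
···██····
·········
·········
14) ·········
·········
···██····
···<██···
···███···
···██····
·········
·········
15) ·········
·········
···██····
····██···
···v██···
···██····
·········
·········
16) ·········
·········
···██····
····██···
····>█···
···██····
·········
·········
17) ·········
·········
···██····
····^█···
·····█···
···██····
·········
·········
18) ·········
·········
···██····
···<·█···
·····█···
···██····
·········
·········
19) ·········
·········
···^█····
···█·█···
·····█···
···██····
·········
·········
20) ·········
·········
··<·█····
···█·█···
·····█···
···██····
·········
·········
21) ·········
··^······
··█·█····
···█·█···
·····█···
···██····
·········
·········
22) ·········
··█>·····
··█·█····
···█·█···
·····█···
···██····
·········
·········
23) ·········
··██·····
··█v█····
···█·█···
·····█···
···██····
·········
·········
24) ·········
··██·····
··<██····
···█·█···
·····█···
···██····
·········
·········
25) ·········
··██·····
···██····
··v█·█···
·····█···
···██····
·········
·········
26) ·········
··██·····
···██····
·<██·█···
·····█···
···██····
·········
·········
27) ·········
··██·····
·^·██····
·███·█···
·····█···
···██····
·········
·········
28) ·········
··██·····
·█>██····
·███·█···
·····█···
···██····
·········
·········
29) ·········
··██·····
·████····
·█v█·█···
·····█···
···██····
·········
·········
30) ·········
··██·····
·████····
·█·>·█···
·····█···
···██····
·········
·········
31) ·········
··██·····
·██^█····
·█···█···
·····█···
···██····
·········
·········

north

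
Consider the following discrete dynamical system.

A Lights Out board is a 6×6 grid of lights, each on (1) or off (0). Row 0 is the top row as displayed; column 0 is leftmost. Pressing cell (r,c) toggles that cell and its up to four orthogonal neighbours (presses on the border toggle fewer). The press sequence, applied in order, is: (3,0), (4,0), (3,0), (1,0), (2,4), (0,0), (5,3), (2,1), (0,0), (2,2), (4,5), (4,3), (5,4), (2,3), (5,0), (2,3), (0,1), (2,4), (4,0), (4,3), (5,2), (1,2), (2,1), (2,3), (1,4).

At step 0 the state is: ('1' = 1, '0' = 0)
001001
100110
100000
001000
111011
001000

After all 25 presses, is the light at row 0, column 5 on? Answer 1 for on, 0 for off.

k=0  001001
100110
100000
001000
111011
001000
k=1  001001
100110
000000
111000
011011
001000
k=2  001001
100110
000000
011000
101011
101000
k=3  001001
100110
100000
101000
001011
101000
k=4  101001
010110
000000
101000
001011
101000
k=5  101001
010100
000111
101010
001011
101000
k=6  011001
110100
000111
101010
001011
101000
k=7  011001
110100
000111
101010
001111
100110
k=8  011001
100100
111111
111010
001111
100110
k=9  101001
000100
111111
111010
001111
100110
k=10  101001
001100
100011
110010
001111
100110
k=11  101001
001100
100011
110011
001100
100111
k=12  101001
001100
100011
110111
000010
100011
k=13  101001
001100
100011
110111
000000
100100
k=14  101001
001000
101101
110011
000000
100100
k=15  101001
001000
101101
110011
100000
010100
k=16  101001
001100
100011
110111
100000
010100
k=17  010001
011100
100011
110111
100000
010100
k=18  010001
011110
100100
110101
100000
010100
k=19  010001
011110
100100
010101
010000
110100
k=20  010001
011110
100100
010001
011110
110000
k=21  010001
011110
100100
010001
010110
101100
k=22  011001
000010
101100
010001
010110
101100
k=23  011001
010010
010100
000001
010110
101100
k=24  011001
010110
011010
000101
010110
101100
k=25  011011
010001
011000
000101
010110
101100

1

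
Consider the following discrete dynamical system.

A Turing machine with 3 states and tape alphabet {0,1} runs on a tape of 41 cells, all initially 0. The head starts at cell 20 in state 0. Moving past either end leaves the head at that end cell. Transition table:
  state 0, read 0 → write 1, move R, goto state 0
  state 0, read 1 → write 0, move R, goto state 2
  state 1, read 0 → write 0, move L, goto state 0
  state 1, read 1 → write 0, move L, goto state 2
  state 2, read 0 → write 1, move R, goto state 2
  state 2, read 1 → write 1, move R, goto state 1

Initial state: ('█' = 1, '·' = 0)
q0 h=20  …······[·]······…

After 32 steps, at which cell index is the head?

40

t=0: q0 h=20  …······[·]······…
t=1: q0 h=21  …·····█[·]······…
t=2: q0 h=22  …····██[·]······…
t=3: q0 h=23  …···███[·]······…
t=4: q0 h=24  …··████[·]······…
t=5: q0 h=25  …·█████[·]······…
t=6: q0 h=26  …██████[·]······…
t=7: q0 h=27  …██████[·]······…
t=8: q0 h=28  …██████[·]······…
t=9: q0 h=29  …██████[·]······…
t=10: q0 h=30  …██████[·]······…
t=11: q0 h=31  …██████[·]······…
t=12: q0 h=32  …██████[·]······…
t=13: q0 h=33  …██████[·]······…
t=14: q0 h=34  …██████[·]······|
t=15: q0 h=35  …██████[·]·····|
t=16: q0 h=36  …██████[·]····|
t=17: q0 h=37  …██████[·]···|
t=18: q0 h=38  …██████[·]··|
t=19: q0 h=39  …██████[·]·|
t=20: q0 h=40  …██████[·]|
t=21: q0 h=40  …██████[█]|
t=22: q2 h=40  …██████[·]|
t=23: q2 h=40  …██████[█]|
t=24: q1 h=40  …██████[█]|
t=25: q2 h=39  …██████[█]·|
t=26: q1 h=40  …██████[·]|
t=27: q0 h=39  …██████[█]·|
t=28: q2 h=40  …█████·[·]|
t=29: q2 h=40  …█████·[█]|
t=30: q1 h=40  …█████·[█]|
t=31: q2 h=39  …██████[·]·|
t=32: q2 h=40  …██████[·]|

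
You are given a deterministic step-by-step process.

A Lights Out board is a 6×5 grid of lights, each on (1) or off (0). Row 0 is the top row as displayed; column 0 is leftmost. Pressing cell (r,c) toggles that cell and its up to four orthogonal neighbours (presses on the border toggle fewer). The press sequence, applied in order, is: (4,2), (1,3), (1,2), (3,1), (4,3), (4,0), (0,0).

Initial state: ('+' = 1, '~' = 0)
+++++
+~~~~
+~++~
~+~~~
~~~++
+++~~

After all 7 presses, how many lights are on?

11

[0] +++++
+~~~~
+~++~
~+~~~
~~~++
+++~~
[1] +++++
+~~~~
+~++~
~++~~
~++~+
++~~~
[2] +++~+
+~+++
+~+~~
~++~~
~++~+
++~~~
[3] ++~~+
++~~+
+~~~~
~++~~
~++~+
++~~~
[4] ++~~+
++~~+
++~~~
+~~~~
~~+~+
++~~~
[5] ++~~+
++~~+
++~~~
+~~+~
~~~+~
++~+~
[6] ++~~+
++~~+
++~~~
~~~+~
++~+~
~+~+~
[7] ~~~~+
~+~~+
++~~~
~~~+~
++~+~
~+~+~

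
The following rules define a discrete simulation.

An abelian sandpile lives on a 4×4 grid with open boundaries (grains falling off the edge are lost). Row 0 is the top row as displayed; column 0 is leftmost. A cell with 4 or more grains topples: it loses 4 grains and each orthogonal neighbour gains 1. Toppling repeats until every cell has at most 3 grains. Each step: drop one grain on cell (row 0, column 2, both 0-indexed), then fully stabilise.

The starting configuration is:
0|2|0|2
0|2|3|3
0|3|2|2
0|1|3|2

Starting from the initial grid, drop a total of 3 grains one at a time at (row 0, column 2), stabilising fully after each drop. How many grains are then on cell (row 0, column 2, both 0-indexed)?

3

k=0  0|2|0|2
0|2|3|3
0|3|2|2
0|1|3|2
k=1  0|2|1|2
0|2|3|3
0|3|2|2
0|1|3|2
k=2  0|2|2|2
0|2|3|3
0|3|2|2
0|1|3|2
k=3  0|2|3|2
0|2|3|3
0|3|2|2
0|1|3|2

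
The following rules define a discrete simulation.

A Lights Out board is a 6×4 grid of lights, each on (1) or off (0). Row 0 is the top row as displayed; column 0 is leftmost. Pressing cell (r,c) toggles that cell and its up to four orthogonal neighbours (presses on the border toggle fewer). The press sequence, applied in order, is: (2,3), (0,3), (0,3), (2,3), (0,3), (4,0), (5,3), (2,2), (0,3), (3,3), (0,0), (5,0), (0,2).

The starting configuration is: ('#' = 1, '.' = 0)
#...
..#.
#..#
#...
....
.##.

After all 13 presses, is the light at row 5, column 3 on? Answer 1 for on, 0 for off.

0) #...
..#.
#..#
#...
....
.##.
1) #...
..##
#.#.
#..#
....
.##.
2) #.##
..#.
#.#.
#..#
....
.##.
3) #...
..##
#.#.
#..#
....
.##.
4) #...
..#.
#..#
#...
....
.##.
5) #.##
..##
#..#
#...
....
.##.
6) #.##
..##
#..#
....
##..
###.
7) #.##
..##
#..#
....
##.#
##.#
8) #.##
...#
###.
..#.
##.#
##.#
9) #...
....
###.
..#.
##.#
##.#
10) #...
....
####
...#
##..
##.#
11) .#..
#...
####
...#
##..
##.#
12) .#..
#...
####
...#
.#..
...#
13) ..##
#.#.
####
...#
.#..
...#

1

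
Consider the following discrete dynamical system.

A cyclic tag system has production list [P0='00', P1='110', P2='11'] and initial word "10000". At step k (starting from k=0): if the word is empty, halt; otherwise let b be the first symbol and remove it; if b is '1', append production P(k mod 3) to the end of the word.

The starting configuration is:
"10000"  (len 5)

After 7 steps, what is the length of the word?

0

gen 0: "10000"  (len 5)
gen 1: "000000"  (len 6)
gen 2: "00000"  (len 5)
gen 3: "0000"  (len 4)
gen 4: "000"  (len 3)
gen 5: "00"  (len 2)
gen 6: "0"  (len 1)
gen 7: (halted — word empty)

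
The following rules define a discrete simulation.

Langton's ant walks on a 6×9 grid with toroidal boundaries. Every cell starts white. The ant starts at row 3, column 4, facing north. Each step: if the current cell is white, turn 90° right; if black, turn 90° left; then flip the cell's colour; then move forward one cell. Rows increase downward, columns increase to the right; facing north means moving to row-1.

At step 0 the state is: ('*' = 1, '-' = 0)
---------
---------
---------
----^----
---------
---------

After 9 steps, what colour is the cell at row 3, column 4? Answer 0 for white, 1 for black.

t=0: ---------
---------
---------
----^----
---------
---------
t=1: ---------
---------
---------
----*>---
---------
---------
t=2: ---------
---------
---------
----**---
-----v---
---------
t=3: ---------
---------
---------
----**---
----<*---
---------
t=4: ---------
---------
---------
----^*---
----**---
---------
t=5: ---------
---------
---------
---<-*---
----**---
---------
t=6: ---------
---------
---^-----
---*-*---
----**---
---------
t=7: ---------
---------
---*>----
---*-*---
----**---
---------
t=8: ---------
---------
---**----
---*v*---
----**---
---------
t=9: ---------
---------
---**----
---<**---
----**---
---------

1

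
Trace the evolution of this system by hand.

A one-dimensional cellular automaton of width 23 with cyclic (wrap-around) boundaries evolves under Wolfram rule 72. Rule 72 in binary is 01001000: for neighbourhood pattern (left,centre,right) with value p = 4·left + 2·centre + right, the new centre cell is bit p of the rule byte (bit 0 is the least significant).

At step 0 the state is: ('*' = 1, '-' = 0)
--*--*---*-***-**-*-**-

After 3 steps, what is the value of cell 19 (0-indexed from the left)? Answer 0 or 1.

0

0) --*--*---*-***-**-*-**-
1) -----------*-*-**---**-
2) ---------------**---**-
3) ---------------**---**-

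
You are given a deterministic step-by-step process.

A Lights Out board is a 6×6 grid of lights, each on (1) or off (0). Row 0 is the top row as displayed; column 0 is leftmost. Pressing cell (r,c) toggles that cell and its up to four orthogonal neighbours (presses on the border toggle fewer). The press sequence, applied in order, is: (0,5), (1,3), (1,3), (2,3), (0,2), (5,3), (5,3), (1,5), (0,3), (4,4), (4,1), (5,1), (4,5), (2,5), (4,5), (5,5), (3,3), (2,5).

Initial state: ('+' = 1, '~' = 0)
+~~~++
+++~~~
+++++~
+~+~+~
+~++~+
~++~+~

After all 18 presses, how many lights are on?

step 0: +~~~++
+++~~~
+++++~
+~+~+~
+~++~+
~++~+~
step 1: +~~~~~
+++~~+
+++++~
+~+~+~
+~++~+
~++~+~
step 2: +~~+~~
++~+++
+++~+~
+~+~+~
+~++~+
~++~+~
step 3: +~~~~~
+++~~+
+++++~
+~+~+~
+~++~+
~++~+~
step 4: +~~~~~
++++~+
++~~~~
+~+++~
+~++~+
~++~+~
step 5: ++++~~
++~+~+
++~~~~
+~+++~
+~++~+
~++~+~
step 6: ++++~~
++~+~+
++~~~~
+~+++~
+~+~~+
~+~+~~
step 7: ++++~~
++~+~+
++~~~~
+~+++~
+~++~+
~++~+~
step 8: ++++~+
++~++~
++~~~+
+~+++~
+~++~+
~++~+~
step 9: ++~~++
++~~+~
++~~~+
+~+++~
+~++~+
~++~+~
step 10: ++~~++
++~~+~
++~~~+
+~++~~
+~+~+~
~++~~~
step 11: ++~~++
++~~+~
++~~~+
++++~~
~+~~+~
~~+~~~
step 12: ++~~++
++~~+~
++~~~+
++++~~
~~~~+~
++~~~~
step 13: ++~~++
++~~+~
++~~~+
++++~+
~~~~~+
++~~~+
step 14: ++~~++
++~~++
++~~+~
++++~~
~~~~~+
++~~~+
step 15: ++~~++
++~~++
++~~+~
++++~+
~~~~+~
++~~~~
step 16: ++~~++
++~~++
++~~+~
++++~+
~~~~++
++~~++
step 17: ++~~++
++~~++
++~++~
++~~++
~~~+++
++~~++
step 18: ++~~++
++~~+~
++~+~+
++~~+~
~~~+++
++~~++

21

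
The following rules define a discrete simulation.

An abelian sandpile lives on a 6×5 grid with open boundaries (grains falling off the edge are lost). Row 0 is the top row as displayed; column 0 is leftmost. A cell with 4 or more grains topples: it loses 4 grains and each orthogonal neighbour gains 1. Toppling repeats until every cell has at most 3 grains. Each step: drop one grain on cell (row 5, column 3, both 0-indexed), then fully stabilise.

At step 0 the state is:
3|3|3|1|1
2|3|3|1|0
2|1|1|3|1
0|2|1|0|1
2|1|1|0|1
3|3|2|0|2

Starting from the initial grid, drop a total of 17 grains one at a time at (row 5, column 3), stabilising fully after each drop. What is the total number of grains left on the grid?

step 0: 3|3|3|1|1
2|3|3|1|0
2|1|1|3|1
0|2|1|0|1
2|1|1|0|1
3|3|2|0|2
step 1: 3|3|3|1|1
2|3|3|1|0
2|1|1|3|1
0|2|1|0|1
2|1|1|0|1
3|3|2|1|2
step 2: 3|3|3|1|1
2|3|3|1|0
2|1|1|3|1
0|2|1|0|1
2|1|1|0|1
3|3|2|2|2
step 3: 3|3|3|1|1
2|3|3|1|0
2|1|1|3|1
0|2|1|0|1
2|1|1|0|1
3|3|2|3|2
step 4: 3|3|3|1|1
2|3|3|1|0
2|1|1|3|1
0|2|1|0|1
2|1|1|1|1
3|3|3|0|3
step 5: 3|3|3|1|1
2|3|3|1|0
2|1|1|3|1
0|2|1|0|1
2|1|1|1|1
3|3|3|1|3
step 6: 3|3|3|1|1
2|3|3|1|0
2|1|1|3|1
0|2|1|0|1
2|1|1|1|1
3|3|3|2|3
step 7: 3|3|3|1|1
2|3|3|1|0
2|1|1|3|1
0|2|1|0|1
2|1|1|1|1
3|3|3|3|3
step 8: 3|3|3|1|1
2|3|3|1|0
2|1|1|3|1
0|2|1|0|1
3|2|2|2|2
0|1|1|2|0
step 9: 3|3|3|1|1
2|3|3|1|0
2|1|1|3|1
0|2|1|0|1
3|2|2|2|2
0|1|1|3|0
step 10: 3|3|3|1|1
2|3|3|1|0
2|1|1|3|1
0|2|1|0|1
3|2|2|3|2
0|1|2|0|1
step 11: 3|3|3|1|1
2|3|3|1|0
2|1|1|3|1
0|2|1|0|1
3|2|2|3|2
0|1|2|1|1
step 12: 3|3|3|1|1
2|3|3|1|0
2|1|1|3|1
0|2|1|0|1
3|2|2|3|2
0|1|2|2|1
step 13: 3|3|3|1|1
2|3|3|1|0
2|1|1|3|1
0|2|1|0|1
3|2|2|3|2
0|1|2|3|1
step 14: 3|3|3|1|1
2|3|3|1|0
2|1|1|3|1
0|2|1|1|1
3|2|3|0|3
0|1|3|1|2
step 15: 3|3|3|1|1
2|3|3|1|0
2|1|1|3|1
0|2|1|1|1
3|2|3|0|3
0|1|3|2|2
step 16: 3|3|3|1|1
2|3|3|1|0
2|1|1|3|1
0|2|1|1|1
3|2|3|0|3
0|1|3|3|2
step 17: 3|3|3|1|1
2|3|3|1|0
2|1|1|3|1
0|2|2|1|1
3|3|0|2|3
0|2|1|1|3

52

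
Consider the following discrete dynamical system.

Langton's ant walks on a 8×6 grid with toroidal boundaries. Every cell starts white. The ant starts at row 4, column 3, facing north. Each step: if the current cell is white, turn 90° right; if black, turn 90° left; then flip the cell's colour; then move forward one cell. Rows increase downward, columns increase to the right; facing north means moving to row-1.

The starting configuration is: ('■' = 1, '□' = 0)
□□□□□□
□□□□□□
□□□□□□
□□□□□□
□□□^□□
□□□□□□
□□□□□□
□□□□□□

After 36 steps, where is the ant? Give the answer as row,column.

0) □□□□□□
□□□□□□
□□□□□□
□□□□□□
□□□^□□
□□□□□□
□□□□□□
□□□□□□
1) □□□□□□
□□□□□□
□□□□□□
□□□□□□
□□□■>□
□□□□□□
□□□□□□
□□□□□□
2) □□□□□□
□□□□□□
□□□□□□
□□□□□□
□□□■■□
□□□□v□
□□□□□□
□□□□□□
3) □□□□□□
□□□□□□
□□□□□□
□□□□□□
□□□■■□
□□□<■□
□□□□□□
□□□□□□
4) □□□□□□
□□□□□□
□□□□□□
□□□□□□
□□□^■□
□□□■■□
□□□□□□
□□□□□□
5) □□□□□□
□□□□□□
□□□□□□
□□□□□□
□□<□■□
□□□■■□
□□□□□□
□□□□□□
6) □□□□□□
□□□□□□
□□□□□□
□□^□□□
□□■□■□
□□□■■□
□□□□□□
□□□□□□
7) □□□□□□
□□□□□□
□□□□□□
□□■>□□
□□■□■□
□□□■■□
□□□□□□
□□□□□□
8) □□□□□□
□□□□□□
□□□□□□
□□■■□□
□□■v■□
□□□■■□
□□□□□□
□□□□□□
9) □□□□□□
□□□□□□
□□□□□□
□□■■□□
□□<■■□
□□□■■□
□□□□□□
□□□□□□
10) □□□□□□
□□□□□□
□□□□□□
□□■■□□
□□□■■□
□□v■■□
□□□□□□
□□□□□□
11) □□□□□□
□□□□□□
□□□□□□
□□■■□□
□□□■■□
□<■■■□
□□□□□□
□□□□□□
12) □□□□□□
□□□□□□
□□□□□□
□□■■□□
□^□■■□
□■■■■□
□□□□□□
□□□□□□
13) □□□□□□
□□□□□□
□□□□□□
□□■■□□
□■>■■□
□■■■■□
□□□□□□
□□□□□□
14) □□□□□□
□□□□□□
□□□□□□
□□■■□□
□■■■■□
□■v■■□
□□□□□□
□□□□□□
15) □□□□□□
□□□□□□
□□□□□□
□□■■□□
□■■■■□
□■□>■□
□□□□□□
□□□□□□
16) □□□□□□
□□□□□□
□□□□□□
□□■■□□
□■■^■□
□■□□■□
□□□□□□
□□□□□□
17) □□□□□□
□□□□□□
□□□□□□
□□■■□□
□■<□■□
□■□□■□
□□□□□□
□□□□□□
18) □□□□□□
□□□□□□
□□□□□□
□□■■□□
□■□□■□
□■v□■□
□□□□□□
□□□□□□
19) □□□□□□
□□□□□□
□□□□□□
□□■■□□
□■□□■□
□<■□■□
□□□□□□
□□□□□□
20) □□□□□□
□□□□□□
□□□□□□
□□■■□□
□■□□■□
□□■□■□
□v□□□□
□□□□□□
21) □□□□□□
□□□□□□
□□□□□□
□□■■□□
□■□□■□
□□■□■□
<■□□□□
□□□□□□
22) □□□□□□
□□□□□□
□□□□□□
□□■■□□
□■□□■□
^□■□■□
■■□□□□
□□□□□□
23) □□□□□□
□□□□□□
□□□□□□
□□■■□□
□■□□■□
■>■□■□
■■□□□□
□□□□□□
24) □□□□□□
□□□□□□
□□□□□□
□□■■□□
□■□□■□
■■■□■□
■v□□□□
□□□□□□
25) □□□□□□
□□□□□□
□□□□□□
□□■■□□
□■□□■□
■■■□■□
■□>□□□
□□□□□□
26) □□□□□□
□□□□□□
□□□□□□
□□■■□□
□■□□■□
■■■□■□
■□■□□□
□□v□□□
27) □□□□□□
□□□□□□
□□□□□□
□□■■□□
□■□□■□
■■■□■□
■□■□□□
□<■□□□
28) □□□□□□
□□□□□□
□□□□□□
□□■■□□
□■□□■□
■■■□■□
■^■□□□
□■■□□□
29) □□□□□□
□□□□□□
□□□□□□
□□■■□□
□■□□■□
■■■□■□
■■>□□□
□■■□□□
30) □□□□□□
□□□□□□
□□□□□□
□□■■□□
□■□□■□
■■^□■□
■■□□□□
□■■□□□
31) □□□□□□
□□□□□□
□□□□□□
□□■■□□
□■□□■□
■<□□■□
■■□□□□
□■■□□□
32) □□□□□□
□□□□□□
□□□□□□
□□■■□□
□■□□■□
■□□□■□
■v□□□□
□■■□□□
33) □□□□□□
□□□□□□
□□□□□□
□□■■□□
□■□□■□
■□□□■□
■□>□□□
□■■□□□
34) □□□□□□
□□□□□□
□□□□□□
□□■■□□
□■□□■□
■□□□■□
■□■□□□
□■v□□□
35) □□□□□□
□□□□□□
□□□□□□
□□■■□□
□■□□■□
■□□□■□
■□■□□□
□■□>□□
36) □□□v□□
□□□□□□
□□□□□□
□□■■□□
□■□□■□
■□□□■□
■□■□□□
□■□■□□

0,3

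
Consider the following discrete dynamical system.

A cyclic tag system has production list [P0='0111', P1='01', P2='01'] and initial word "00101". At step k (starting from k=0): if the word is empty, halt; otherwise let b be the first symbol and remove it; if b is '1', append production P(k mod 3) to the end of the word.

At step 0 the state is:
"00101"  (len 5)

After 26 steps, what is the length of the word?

17

t=0: "00101"  (len 5)
t=1: "0101"  (len 4)
t=2: "101"  (len 3)
t=3: "0101"  (len 4)
t=4: "101"  (len 3)
t=5: "0101"  (len 4)
t=6: "101"  (len 3)
t=7: "010111"  (len 6)
t=8: "10111"  (len 5)
t=9: "011101"  (len 6)
t=10: "11101"  (len 5)
t=11: "110101"  (len 6)
t=12: "1010101"  (len 7)
t=13: "0101010111"  (len 10)
t=14: "101010111"  (len 9)
t=15: "0101011101"  (len 10)
t=16: "101011101"  (len 9)
t=17: "0101110101"  (len 10)
t=18: "101110101"  (len 9)
t=19: "011101010111"  (len 12)
t=20: "11101010111"  (len 11)
t=21: "110101011101"  (len 12)
t=22: "101010111010111"  (len 15)
t=23: "0101011101011101"  (len 16)
t=24: "101011101011101"  (len 15)
t=25: "010111010111010111"  (len 18)
t=26: "10111010111010111"  (len 17)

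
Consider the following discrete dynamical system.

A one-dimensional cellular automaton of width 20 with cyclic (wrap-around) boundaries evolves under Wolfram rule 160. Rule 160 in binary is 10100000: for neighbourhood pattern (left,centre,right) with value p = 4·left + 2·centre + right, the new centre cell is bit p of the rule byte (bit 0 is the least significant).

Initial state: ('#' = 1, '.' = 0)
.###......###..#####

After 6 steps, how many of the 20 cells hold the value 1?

0

gen 0: .###......###..#####
gen 1: #.#........#....###.
gen 2: .#...............#.#
gen 3: #.................#.
gen 4: ...................#
gen 5: ....................
gen 6: ....................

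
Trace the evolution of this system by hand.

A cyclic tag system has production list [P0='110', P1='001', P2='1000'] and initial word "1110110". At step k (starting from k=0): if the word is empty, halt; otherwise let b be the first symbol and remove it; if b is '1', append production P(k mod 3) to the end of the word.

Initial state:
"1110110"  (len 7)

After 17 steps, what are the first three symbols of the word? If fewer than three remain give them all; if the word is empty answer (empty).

step 0: "1110110"  (len 7)
step 1: "110110110"  (len 9)
step 2: "10110110001"  (len 11)
step 3: "01101100011000"  (len 14)
step 4: "1101100011000"  (len 13)
step 5: "101100011000001"  (len 15)
step 6: "011000110000011000"  (len 18)
step 7: "11000110000011000"  (len 17)
step 8: "1000110000011000001"  (len 19)
step 9: "0001100000110000011000"  (len 22)
step 10: "001100000110000011000"  (len 21)
step 11: "01100000110000011000"  (len 20)
step 12: "1100000110000011000"  (len 19)
step 13: "100000110000011000110"  (len 21)
step 14: "00000110000011000110001"  (len 23)
step 15: "0000110000011000110001"  (len 22)
step 16: "000110000011000110001"  (len 21)
step 17: "00110000011000110001"  (len 20)

001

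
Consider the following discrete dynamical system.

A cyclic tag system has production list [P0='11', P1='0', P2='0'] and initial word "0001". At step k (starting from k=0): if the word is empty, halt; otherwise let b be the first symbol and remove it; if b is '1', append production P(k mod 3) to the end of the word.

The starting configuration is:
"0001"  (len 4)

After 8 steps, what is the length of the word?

t=0: "0001"  (len 4)
t=1: "001"  (len 3)
t=2: "01"  (len 2)
t=3: "1"  (len 1)
t=4: "11"  (len 2)
t=5: "10"  (len 2)
t=6: "00"  (len 2)
t=7: "0"  (len 1)
t=8: (halted — word empty)

0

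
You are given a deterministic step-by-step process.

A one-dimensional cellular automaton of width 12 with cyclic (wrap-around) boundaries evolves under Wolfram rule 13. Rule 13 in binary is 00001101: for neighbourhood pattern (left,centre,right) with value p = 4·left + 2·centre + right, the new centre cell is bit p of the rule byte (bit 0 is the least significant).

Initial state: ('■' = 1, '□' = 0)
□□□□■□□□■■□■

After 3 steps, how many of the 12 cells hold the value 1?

5

gen 0: □□□□■□□□■■□■
gen 1: □■■□■□■□■□□■
gen 2: □■□□■□■□■□□■
gen 3: □■□□■□■□■□□■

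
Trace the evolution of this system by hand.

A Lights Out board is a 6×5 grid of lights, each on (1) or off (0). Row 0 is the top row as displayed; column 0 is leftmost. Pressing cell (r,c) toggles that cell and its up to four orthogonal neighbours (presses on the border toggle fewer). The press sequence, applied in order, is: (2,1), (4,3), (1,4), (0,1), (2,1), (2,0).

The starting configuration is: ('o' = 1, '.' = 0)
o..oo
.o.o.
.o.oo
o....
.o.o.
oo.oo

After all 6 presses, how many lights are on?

14

0) o..oo
.o.o.
.o.oo
o....
.o.o.
oo.oo
1) o..oo
...o.
o.ooo
oo...
.o.o.
oo.oo
2) o..oo
...o.
o.ooo
oo.o.
.oo.o
oo..o
3) o..o.
....o
o.oo.
oo.o.
.oo.o
oo..o
4) .ooo.
.o..o
o.oo.
oo.o.
.oo.o
oo..o
5) .ooo.
....o
.o.o.
o..o.
.oo.o
oo..o
6) .ooo.
o...o
o..o.
...o.
.oo.o
oo..o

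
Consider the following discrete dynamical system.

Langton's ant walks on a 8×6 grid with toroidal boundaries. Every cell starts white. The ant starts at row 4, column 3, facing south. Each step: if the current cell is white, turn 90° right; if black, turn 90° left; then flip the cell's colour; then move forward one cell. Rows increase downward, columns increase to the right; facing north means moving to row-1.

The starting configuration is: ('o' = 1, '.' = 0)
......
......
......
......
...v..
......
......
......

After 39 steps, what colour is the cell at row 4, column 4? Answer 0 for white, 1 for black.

[0] ......
......
......
......
...v..
......
......
......
[1] ......
......
......
......
..<o..
......
......
......
[2] ......
......
......
..^...
..oo..
......
......
......
[3] ......
......
......
..o>..
..oo..
......
......
......
[4] ......
......
......
..oo..
..ov..
......
......
......
[5] ......
......
......
..oo..
..o.>.
......
......
......
[6] ......
......
......
..oo..
..o.o.
....v.
......
......
[7] ......
......
......
..oo..
..o.o.
...<o.
......
......
[8] ......
......
......
..oo..
..o^o.
...oo.
......
......
[9] ......
......
......
..oo..
..oo>.
...oo.
......
......
[10] ......
......
......
..oo^.
..oo..
...oo.
......
......
[11] ......
......
......
..ooo>
..oo..
...oo.
......
......
[12] ......
......
......
..oooo
..oo.v
...oo.
......
......
[13] ......
......
......
..oooo
..oo<o
...oo.
......
......
[14] ......
......
......
..oo^o
..oooo
...oo.
......
......
[15] ......
......
......
..o<.o
..oooo
...oo.
......
......
[16] ......
......
......
..o..o
..ovoo
...oo.
......
......
[17] ......
......
......
..o..o
..o.>o
...oo.
......
......
[18] ......
......
......
..o.^o
..o..o
...oo.
......
......
[19] ......
......
......
..o.o>
..o..o
...oo.
......
......
[20] ......
......
.....^
..o.o.
..o..o
...oo.
......
......
[21] ......
......
>....o
..o.o.
..o..o
...oo.
......
......
[22] ......
......
o....o
v.o.o.
..o..o
...oo.
......
......
[23] ......
......
o....o
o.o.o<
..o..o
...oo.
......
......
[24] ......
......
o....^
o.o.oo
..o..o
...oo.
......
......
[25] ......
......
o...<.
o.o.oo
..o..o
...oo.
......
......
[26] ......
....^.
o...o.
o.o.oo
..o..o
...oo.
......
......
[27] ......
....o>
o...o.
o.o.oo
..o..o
...oo.
......
......
[28] ......
....oo
o...ov
o.o.oo
..o..o
...oo.
......
......
[29] ......
....oo
o...<o
o.o.oo
..o..o
...oo.
......
......
[30] ......
....oo
o....o
o.o.vo
..o..o
...oo.
......
......
[31] ......
....oo
o....o
o.o..>
..o..o
...oo.
......
......
[32] ......
....oo
o....^
o.o...
..o..o
...oo.
......
......
[33] ......
....oo
o...<.
o.o...
..o..o
...oo.
......
......
[34] ......
....^o
o...o.
o.o...
..o..o
...oo.
......
......
[35] ......
...<.o
o...o.
o.o...
..o..o
...oo.
......
......
[36] ...^..
...o.o
o...o.
o.o...
..o..o
...oo.
......
......
[37] ...o>.
...o.o
o...o.
o.o...
..o..o
...oo.
......
......
[38] ...oo.
...ovo
o...o.
o.o...
..o..o
...oo.
......
......
[39] ...oo.
...<oo
o...o.
o.o...
..o..o
...oo.
......
......

0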